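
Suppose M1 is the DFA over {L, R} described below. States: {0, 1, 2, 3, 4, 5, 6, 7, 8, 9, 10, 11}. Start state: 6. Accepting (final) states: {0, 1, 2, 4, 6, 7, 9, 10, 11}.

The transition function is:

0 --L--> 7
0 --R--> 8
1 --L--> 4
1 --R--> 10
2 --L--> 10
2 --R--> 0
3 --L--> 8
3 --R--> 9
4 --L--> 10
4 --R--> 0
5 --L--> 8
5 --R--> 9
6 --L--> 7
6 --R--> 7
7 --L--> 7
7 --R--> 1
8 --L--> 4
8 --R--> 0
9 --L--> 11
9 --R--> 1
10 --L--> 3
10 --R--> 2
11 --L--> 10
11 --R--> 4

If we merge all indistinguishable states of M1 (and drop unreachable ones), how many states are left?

10

States {5} cannot be reached from the start state, so discard them.
Initial partition by acceptance: {0,1,2,4,6,7,9,10,11} | {3,8}.
On input L, block {0,1,2,4,6,7,9,10,11} splits into {0,1,2,4,6,7,9,11} and {10}.
On input L, block {0,1,2,4,6,7,9,11} splits into {0,1,6,7,9} and {2,4,11}.
On input L, block {0,1,6,7,9} splits into {0,6,7} and {1,9}.
On input R, block {0,6,7} splits into {0} and {6} and {7}.
On input L, block {3,8} splits into {3} and {8}.
Refine {2,4,11} on symbol R: members go to different blocks, giving {2,4} and {11}.
Refine {1,9} on symbol L: members go to different blocks, giving {1} and {9}.
The partition is now stable with 10 blocks: {0} | {3} | {10} | {2,4} | {1} | {6} | {7} | {8} | {11} | {9}.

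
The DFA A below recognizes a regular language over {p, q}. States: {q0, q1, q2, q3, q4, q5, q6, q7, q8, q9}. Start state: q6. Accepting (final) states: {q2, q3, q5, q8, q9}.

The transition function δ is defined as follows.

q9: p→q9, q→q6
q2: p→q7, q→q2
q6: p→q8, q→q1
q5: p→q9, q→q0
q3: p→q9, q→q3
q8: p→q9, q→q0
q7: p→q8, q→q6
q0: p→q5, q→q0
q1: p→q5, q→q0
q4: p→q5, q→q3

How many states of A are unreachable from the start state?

4

BFS from q6 reaches {q0, q1, q5, q6, q8, q9}; the 4 state(s) q2, q3, q4, q7 are never visited.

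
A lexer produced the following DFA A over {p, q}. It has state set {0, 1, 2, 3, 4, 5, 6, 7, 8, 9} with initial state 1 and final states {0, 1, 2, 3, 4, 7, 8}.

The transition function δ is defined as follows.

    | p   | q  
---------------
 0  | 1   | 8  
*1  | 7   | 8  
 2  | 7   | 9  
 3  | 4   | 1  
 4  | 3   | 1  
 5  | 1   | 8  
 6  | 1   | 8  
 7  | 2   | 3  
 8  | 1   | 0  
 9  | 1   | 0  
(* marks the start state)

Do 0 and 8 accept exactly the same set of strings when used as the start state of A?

Yes

States {5,6} cannot be reached from the start state, so discard them.
Start with accepting vs non-accepting: {0,1,2,3,4,7,8} | {9}.
Split {0,1,2,3,4,7,8} by δ(·,q) → {0,1,3,4,7,8} and {2}.
Refine {0,1,3,4,7,8} on symbol p: members go to different blocks, giving {0,1,3,4,8} and {7}.
Refine {0,1,3,4,8} on symbol p: members go to different blocks, giving {0,3,4,8} and {1}.
Refine {0,3,4,8} on symbol p: members go to different blocks, giving {0,8} and {3,4}.
Stable partition: {0,8} | {9} | {2} | {7} | {1} | {3,4} — 6 equivalence classes.
0 and 8 lie in the same block of the stable partition, so they are equivalent — no string distinguishes them.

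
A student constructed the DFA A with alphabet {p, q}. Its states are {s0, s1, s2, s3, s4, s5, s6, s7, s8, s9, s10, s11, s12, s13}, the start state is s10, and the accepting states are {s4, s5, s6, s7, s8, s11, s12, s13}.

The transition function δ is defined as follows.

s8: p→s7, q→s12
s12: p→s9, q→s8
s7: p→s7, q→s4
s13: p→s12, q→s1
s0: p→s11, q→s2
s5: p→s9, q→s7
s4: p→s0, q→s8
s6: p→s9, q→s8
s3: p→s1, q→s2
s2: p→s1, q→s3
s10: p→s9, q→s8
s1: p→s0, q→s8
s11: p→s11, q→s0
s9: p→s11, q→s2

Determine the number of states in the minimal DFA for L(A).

Reachable states from the start: {s0,s1,s2,s3,s4,s7,s8,s9,s10,s11,s12}. Unreachable: {s5,s6,s13} — drop them.
Start with accepting vs non-accepting: {s4,s7,s8,s11,s12} | {s0,s1,s2,s3,s9,s10}.
Refine {s4,s7,s8,s11,s12} on symbol p: members go to different blocks, giving {s7,s8,s11} and {s4,s12}.
On input q, block {s7,s8,s11} splits into {s7,s8} and {s11}.
On input p, block {s0,s1,s2,s3,s9,s10} splits into {s1,s2,s3,s10} and {s0,s9}.
On input p, block {s1,s2,s3,s10} splits into {s1,s10} and {s2,s3}.
The partition is now stable with 6 blocks: {s7,s8} | {s1,s10} | {s4,s12} | {s11} | {s0,s9} | {s2,s3}.

6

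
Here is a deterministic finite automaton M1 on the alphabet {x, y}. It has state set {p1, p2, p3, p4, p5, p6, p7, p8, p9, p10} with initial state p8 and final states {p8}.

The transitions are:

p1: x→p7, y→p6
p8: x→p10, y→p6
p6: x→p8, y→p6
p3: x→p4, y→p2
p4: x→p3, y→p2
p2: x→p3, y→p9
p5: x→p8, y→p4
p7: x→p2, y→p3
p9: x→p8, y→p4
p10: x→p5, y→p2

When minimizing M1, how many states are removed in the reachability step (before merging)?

2

No path from p8 leads to p1, p7; the other 8 states are all reachable.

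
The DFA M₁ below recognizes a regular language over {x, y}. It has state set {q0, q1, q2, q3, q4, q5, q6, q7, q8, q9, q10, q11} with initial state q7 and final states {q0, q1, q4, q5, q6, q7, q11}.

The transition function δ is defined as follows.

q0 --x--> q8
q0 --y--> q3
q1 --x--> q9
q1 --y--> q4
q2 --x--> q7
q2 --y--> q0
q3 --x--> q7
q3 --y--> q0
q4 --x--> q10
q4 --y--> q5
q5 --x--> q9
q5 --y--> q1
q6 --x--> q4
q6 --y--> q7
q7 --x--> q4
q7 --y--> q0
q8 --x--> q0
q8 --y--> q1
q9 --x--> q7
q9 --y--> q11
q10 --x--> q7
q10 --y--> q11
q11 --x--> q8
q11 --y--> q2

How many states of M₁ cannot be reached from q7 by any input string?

1

BFS from q7 reaches {q0, q1, q2, q3, q4, q5, q7, q8, q9, q10, q11}; the 1 state(s) q6 are never visited.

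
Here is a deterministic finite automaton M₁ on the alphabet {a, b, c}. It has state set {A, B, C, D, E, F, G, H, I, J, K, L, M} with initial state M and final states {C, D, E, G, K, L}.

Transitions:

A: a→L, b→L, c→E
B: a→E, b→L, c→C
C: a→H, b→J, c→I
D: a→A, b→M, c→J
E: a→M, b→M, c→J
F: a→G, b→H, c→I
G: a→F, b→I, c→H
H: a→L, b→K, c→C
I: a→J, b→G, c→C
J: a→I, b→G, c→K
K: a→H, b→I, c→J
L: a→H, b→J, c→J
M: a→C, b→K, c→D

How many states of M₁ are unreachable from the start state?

Starting at M and following transitions, the reachable set is {A, C, D, E, F, G, H, I, J, K, L, M}. That leaves B unreachable — 1 in total.

1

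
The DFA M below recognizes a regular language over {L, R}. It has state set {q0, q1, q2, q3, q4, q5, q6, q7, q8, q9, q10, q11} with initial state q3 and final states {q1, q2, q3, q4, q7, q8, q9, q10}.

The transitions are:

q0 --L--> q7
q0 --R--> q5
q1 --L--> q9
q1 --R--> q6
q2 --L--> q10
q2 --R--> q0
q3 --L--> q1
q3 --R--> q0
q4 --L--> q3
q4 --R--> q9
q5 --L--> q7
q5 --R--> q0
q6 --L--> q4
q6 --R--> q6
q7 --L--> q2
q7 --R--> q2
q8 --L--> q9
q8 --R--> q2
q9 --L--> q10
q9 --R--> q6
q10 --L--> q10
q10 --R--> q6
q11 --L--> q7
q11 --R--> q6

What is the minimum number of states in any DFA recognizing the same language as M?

Reachable states from the start: {q0,q1,q2,q3,q4,q5,q6,q7,q9,q10}. Unreachable: {q8,q11} — drop them.
Start with accepting vs non-accepting: {q1,q2,q3,q4,q7,q9,q10} | {q0,q5,q6}.
On input R, block {q1,q2,q3,q4,q7,q9,q10} splits into {q1,q2,q3,q9,q10} and {q4,q7}.
Stable partition: {q1,q2,q3,q9,q10} | {q0,q5,q6} | {q4,q7} — 3 equivalence classes.

3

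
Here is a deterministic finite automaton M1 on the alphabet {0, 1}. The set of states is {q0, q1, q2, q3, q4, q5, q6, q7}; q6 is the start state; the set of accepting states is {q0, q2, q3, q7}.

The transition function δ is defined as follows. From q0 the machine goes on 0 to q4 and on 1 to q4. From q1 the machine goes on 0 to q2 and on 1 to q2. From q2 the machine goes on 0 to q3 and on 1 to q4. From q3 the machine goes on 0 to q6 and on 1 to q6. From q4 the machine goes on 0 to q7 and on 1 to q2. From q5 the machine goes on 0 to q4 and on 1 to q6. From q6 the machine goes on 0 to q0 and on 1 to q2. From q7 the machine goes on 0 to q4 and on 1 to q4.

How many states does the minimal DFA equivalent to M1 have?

3

First remove the unreachable states {q1,q5}; 6 states remain.
Start with accepting vs non-accepting: {q0,q2,q3,q7} | {q4,q6}.
On input 0, block {q0,q2,q3,q7} splits into {q0,q3,q7} and {q2}.
Stable partition: {q0,q3,q7} | {q4,q6} | {q2} — 3 equivalence classes.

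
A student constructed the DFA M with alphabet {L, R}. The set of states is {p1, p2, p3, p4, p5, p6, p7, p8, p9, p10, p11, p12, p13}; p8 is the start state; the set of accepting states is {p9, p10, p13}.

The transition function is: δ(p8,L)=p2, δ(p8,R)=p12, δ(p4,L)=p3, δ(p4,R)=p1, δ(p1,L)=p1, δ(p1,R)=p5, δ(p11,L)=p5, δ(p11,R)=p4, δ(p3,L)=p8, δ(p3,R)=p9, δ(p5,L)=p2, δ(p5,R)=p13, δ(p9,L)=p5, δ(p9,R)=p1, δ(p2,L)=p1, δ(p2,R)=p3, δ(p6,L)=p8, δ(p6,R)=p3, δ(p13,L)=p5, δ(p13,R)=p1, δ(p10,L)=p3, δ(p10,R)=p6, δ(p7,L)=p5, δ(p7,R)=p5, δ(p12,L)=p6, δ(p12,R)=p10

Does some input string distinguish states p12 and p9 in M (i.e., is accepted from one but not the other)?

First remove the unreachable states {p4,p7,p11}; 10 states remain.
Start with accepting vs non-accepting: {p9,p10,p13} | {p1,p2,p3,p5,p6,p8,p12}.
On input R, block {p1,p2,p3,p5,p6,p8,p12} splits into {p1,p2,p6,p8} and {p3,p5,p12}.
No further refinement is possible. Final partition (3 blocks): {p9,p10,p13} | {p1,p2,p6,p8} | {p3,p5,p12}.
p12 and p9 end up in different blocks, so they are distinguishable. For instance, the string 'ε' is accepted from only p9.

Yes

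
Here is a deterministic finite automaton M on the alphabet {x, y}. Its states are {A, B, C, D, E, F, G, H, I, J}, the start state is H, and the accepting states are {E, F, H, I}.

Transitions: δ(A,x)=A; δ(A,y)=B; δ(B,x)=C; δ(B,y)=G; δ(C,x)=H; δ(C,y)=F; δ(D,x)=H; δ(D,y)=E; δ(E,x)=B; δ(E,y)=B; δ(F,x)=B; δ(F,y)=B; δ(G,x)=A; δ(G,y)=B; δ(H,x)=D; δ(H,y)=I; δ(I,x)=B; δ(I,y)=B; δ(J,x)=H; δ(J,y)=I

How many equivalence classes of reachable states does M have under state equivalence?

States {J} cannot be reached from the start state, so discard them.
P0 = {E,F,H,I} | {A,B,C,D,G}.
Split {E,F,H,I} by δ(·,y) → {E,F,I} and {H}.
On input x, block {A,B,C,D,G} splits into {A,B,G} and {C,D}.
Split {A,B,G} by δ(·,x) → {A,G} and {B}.
Stable partition: {E,F,I} | {A,G} | {H} | {C,D} | {B} — 5 equivalence classes.

5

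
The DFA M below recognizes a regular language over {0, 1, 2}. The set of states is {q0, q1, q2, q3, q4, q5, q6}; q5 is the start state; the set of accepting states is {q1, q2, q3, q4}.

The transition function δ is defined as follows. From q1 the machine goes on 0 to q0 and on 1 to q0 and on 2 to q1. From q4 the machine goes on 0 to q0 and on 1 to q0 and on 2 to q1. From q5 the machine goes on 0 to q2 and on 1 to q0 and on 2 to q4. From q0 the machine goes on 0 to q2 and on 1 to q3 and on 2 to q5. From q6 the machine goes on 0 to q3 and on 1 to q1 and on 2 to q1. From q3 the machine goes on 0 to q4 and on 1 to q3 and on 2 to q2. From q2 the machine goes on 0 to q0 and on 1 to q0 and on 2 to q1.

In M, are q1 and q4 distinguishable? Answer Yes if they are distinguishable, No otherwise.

Reachable states from the start: {q0,q1,q2,q3,q4,q5}. Unreachable: {q6} — drop them.
Initial partition by acceptance: {q1,q2,q3,q4} | {q0,q5}.
On input 0, block {q1,q2,q3,q4} splits into {q1,q2,q4} and {q3}.
On input 1, block {q0,q5} splits into {q0} and {q5}.
Stable partition: {q1,q2,q4} | {q0} | {q3} | {q5} — 4 equivalence classes.
q1 and q4 lie in the same block of the stable partition, so they are equivalent — no string distinguishes them.

No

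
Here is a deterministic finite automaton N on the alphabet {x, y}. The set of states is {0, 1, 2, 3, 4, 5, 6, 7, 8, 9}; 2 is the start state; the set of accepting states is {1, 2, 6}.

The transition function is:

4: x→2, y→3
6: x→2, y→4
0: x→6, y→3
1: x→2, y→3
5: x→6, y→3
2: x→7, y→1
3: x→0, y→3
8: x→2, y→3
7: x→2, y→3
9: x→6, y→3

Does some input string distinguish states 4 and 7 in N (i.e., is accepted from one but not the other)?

No

Reachable states from the start: {0,1,2,3,4,6,7}. Unreachable: {5,8,9} — drop them.
Initial partition by acceptance: {1,2,6} | {0,3,4,7}.
On input x, block {1,2,6} splits into {1,6} and {2}.
On input x, block {0,3,4,7} splits into {4,7} and {0} and {3}.
On input y, block {1,6} splits into {1} and {6}.
The partition is now stable with 6 blocks: {1} | {4,7} | {2} | {0} | {3} | {6}.
4 and 7 lie in the same block of the stable partition, so they are equivalent — no string distinguishes them.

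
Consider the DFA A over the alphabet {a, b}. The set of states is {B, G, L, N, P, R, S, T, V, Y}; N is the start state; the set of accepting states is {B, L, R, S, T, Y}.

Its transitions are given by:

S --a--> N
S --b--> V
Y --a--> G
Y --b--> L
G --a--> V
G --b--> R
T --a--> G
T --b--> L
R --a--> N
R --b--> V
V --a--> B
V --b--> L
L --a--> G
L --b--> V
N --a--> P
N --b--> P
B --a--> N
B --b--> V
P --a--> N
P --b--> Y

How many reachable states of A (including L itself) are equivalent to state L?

1

States {S,T} cannot be reached from the start state, so discard them.
Initial partition by acceptance: {B,L,R,Y} | {G,N,P,V}.
On input b, block {B,L,R,Y} splits into {B,L,R} and {Y}.
Refine {G,N,P,V} on symbol a: members go to different blocks, giving {G,N,P} and {V}.
Split {G,N,P} by δ(·,a) → {N,P} and {G}.
Refine {B,L,R} on symbol a: members go to different blocks, giving {B,R} and {L}.
On input b, block {N,P} splits into {N} and {P}.
The partition is now stable with 7 blocks: {B,R} | {N} | {Y} | {V} | {G} | {L} | {P}.
State L belongs to the block {L}, which has 1 states.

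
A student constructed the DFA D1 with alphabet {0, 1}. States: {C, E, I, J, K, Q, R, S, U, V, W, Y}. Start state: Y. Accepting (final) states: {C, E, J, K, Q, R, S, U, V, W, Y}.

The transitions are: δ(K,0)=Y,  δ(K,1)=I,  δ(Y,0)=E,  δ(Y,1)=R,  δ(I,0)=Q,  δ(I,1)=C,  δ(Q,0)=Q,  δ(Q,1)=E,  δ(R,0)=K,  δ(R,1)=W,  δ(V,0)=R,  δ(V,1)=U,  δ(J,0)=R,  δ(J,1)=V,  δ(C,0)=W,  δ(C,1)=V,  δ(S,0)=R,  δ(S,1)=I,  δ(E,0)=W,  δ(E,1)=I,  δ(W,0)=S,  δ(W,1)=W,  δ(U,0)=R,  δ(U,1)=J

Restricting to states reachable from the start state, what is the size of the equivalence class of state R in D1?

3

Initial partition by acceptance: {C,E,J,K,Q,R,S,U,V,W,Y} | {I}.
On input 1, block {C,E,J,K,Q,R,S,U,V,W,Y} splits into {C,J,Q,R,U,V,W,Y} and {E,K,S}.
Refine {C,J,Q,R,U,V,W,Y} on symbol 0: members go to different blocks, giving {C,J,Q,U,V} and {R,W,Y}.
Split {C,J,Q,U,V} by δ(·,0) → {C,J,U,V} and {Q}.
The partition is now stable with 5 blocks: {C,J,U,V} | {I} | {E,K,S} | {R,W,Y} | {Q}.
State R belongs to the block {R,W,Y}, which has 3 states.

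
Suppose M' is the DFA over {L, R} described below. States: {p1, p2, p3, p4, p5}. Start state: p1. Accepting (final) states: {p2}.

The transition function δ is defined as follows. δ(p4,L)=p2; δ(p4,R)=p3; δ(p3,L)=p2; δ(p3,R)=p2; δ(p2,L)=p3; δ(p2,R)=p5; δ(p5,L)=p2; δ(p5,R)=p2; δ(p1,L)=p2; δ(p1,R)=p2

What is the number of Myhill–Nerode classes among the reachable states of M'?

First remove the unreachable states {p4}; 4 states remain.
P0 = {p2} | {p1,p3,p5}.
Stable partition: {p2} | {p1,p3,p5} — 2 equivalence classes.

2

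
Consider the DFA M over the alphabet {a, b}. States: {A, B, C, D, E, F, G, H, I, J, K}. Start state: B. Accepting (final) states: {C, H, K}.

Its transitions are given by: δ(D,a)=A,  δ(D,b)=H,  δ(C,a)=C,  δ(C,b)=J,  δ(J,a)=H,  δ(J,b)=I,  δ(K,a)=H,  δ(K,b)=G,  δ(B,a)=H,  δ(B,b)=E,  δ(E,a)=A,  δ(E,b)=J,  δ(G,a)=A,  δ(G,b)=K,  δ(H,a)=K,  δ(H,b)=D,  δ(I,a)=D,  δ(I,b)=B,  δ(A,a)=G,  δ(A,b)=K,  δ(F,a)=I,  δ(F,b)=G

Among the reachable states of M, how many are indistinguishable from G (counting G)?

3

Reachable states from the start: {A,B,D,E,G,H,I,J,K}. Unreachable: {C,F} — drop them.
Start with accepting vs non-accepting: {H,K} | {A,B,D,E,G,I,J}.
Refine {A,B,D,E,G,I,J} on symbol a: members go to different blocks, giving {A,D,E,G,I} and {B,J}.
On input b, block {A,D,E,G,I} splits into {A,D,G} and {E,I}.
The partition is now stable with 4 blocks: {H,K} | {A,D,G} | {B,J} | {E,I}.
State G belongs to the block {A,D,G}, which has 3 states.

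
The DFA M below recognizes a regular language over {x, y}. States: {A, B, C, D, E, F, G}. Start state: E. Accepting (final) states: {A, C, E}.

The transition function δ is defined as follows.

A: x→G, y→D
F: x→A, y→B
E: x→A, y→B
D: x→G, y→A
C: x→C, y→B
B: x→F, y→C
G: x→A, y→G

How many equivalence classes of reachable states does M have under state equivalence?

Every state is reachable, so we keep all 7.
Initial partition by acceptance: {A,C,E} | {B,D,F,G}.
Split {A,C,E} by δ(·,x) → {C,E} and {A}.
Refine {C,E} on symbol x: members go to different blocks, giving {C} and {E}.
On input x, block {B,D,F,G} splits into {B,D} and {F,G}.
Split {B,D} by δ(·,y) → {B} and {D}.
Split {F,G} by δ(·,y) → {F} and {G}.
No further refinement is possible. Final partition (7 blocks): {C} | {B} | {A} | {E} | {F} | {D} | {G}.

7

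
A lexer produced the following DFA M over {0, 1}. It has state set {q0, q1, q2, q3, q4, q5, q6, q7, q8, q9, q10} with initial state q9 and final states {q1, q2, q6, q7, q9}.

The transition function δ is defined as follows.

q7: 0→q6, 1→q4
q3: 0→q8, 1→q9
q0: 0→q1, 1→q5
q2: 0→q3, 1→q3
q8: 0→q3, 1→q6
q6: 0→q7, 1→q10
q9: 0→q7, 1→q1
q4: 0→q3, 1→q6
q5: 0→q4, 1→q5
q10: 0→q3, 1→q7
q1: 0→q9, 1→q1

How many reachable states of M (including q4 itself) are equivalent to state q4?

3

First remove the unreachable states {q0,q2,q5}; 8 states remain.
P0 = {q1,q6,q7,q9} | {q3,q4,q8,q10}.
On input 1, block {q1,q6,q7,q9} splits into {q1,q9} and {q6,q7}.
Split {q1,q9} by δ(·,0) → {q1} and {q9}.
Split {q3,q4,q8,q10} by δ(·,1) → {q4,q8,q10} and {q3}.
The partition is now stable with 5 blocks: {q1} | {q4,q8,q10} | {q6,q7} | {q9} | {q3}.
State q4 belongs to the block {q4,q8,q10}, which has 3 states.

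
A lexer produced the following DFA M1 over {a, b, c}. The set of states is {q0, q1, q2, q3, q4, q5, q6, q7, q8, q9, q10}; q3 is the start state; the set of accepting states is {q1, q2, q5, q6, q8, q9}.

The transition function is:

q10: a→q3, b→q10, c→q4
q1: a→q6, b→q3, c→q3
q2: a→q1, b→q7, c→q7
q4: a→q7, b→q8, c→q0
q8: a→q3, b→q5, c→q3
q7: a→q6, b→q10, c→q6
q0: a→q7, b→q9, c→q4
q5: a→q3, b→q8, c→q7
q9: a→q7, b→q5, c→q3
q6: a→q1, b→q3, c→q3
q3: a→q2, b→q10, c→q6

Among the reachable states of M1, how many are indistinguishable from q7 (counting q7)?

Start with accepting vs non-accepting: {q1,q2,q5,q6,q8,q9} | {q0,q3,q4,q7,q10}.
Refine {q1,q2,q5,q6,q8,q9} on symbol a: members go to different blocks, giving {q1,q2,q6} and {q5,q8,q9}.
On input a, block {q0,q3,q4,q7,q10} splits into {q0,q4,q10} and {q3,q7}.
Refine {q0,q4,q10} on symbol b: members go to different blocks, giving {q0,q4} and {q10}.
Stable partition: {q1,q2,q6} | {q0,q4} | {q5,q8,q9} | {q3,q7} | {q10} — 5 equivalence classes.
The equivalence class containing q7 is {q3,q7}, of size 2.

2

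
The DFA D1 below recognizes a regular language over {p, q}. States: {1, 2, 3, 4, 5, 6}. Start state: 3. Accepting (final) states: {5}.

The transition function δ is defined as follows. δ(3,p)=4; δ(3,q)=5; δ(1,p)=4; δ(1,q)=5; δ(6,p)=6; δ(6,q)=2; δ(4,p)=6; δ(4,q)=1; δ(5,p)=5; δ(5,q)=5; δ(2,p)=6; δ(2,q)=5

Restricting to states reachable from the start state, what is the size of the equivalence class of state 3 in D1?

Every state is reachable, so we keep all 6.
P0 = {5} | {1,2,3,4,6}.
Split {1,2,3,4,6} by δ(·,q) → {1,2,3} and {4,6}.
The partition is now stable with 3 blocks: {5} | {1,2,3} | {4,6}.
The equivalence class containing 3 is {1,2,3}, of size 3.

3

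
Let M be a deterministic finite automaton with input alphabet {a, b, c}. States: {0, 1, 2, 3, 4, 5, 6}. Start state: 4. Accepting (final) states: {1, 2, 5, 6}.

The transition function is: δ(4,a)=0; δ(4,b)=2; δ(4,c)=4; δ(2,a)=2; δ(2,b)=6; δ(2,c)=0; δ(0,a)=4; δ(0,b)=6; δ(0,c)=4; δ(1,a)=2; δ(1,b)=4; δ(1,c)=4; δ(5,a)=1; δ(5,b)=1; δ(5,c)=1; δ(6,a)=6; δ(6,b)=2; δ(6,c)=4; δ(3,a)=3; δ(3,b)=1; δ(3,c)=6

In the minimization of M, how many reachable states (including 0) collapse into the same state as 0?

States {1,3,5} cannot be reached from the start state, so discard them.
Start with accepting vs non-accepting: {2,6} | {0,4}.
The partition is now stable with 2 blocks: {2,6} | {0,4}.
State 0 belongs to the block {0,4}, which has 2 states.

2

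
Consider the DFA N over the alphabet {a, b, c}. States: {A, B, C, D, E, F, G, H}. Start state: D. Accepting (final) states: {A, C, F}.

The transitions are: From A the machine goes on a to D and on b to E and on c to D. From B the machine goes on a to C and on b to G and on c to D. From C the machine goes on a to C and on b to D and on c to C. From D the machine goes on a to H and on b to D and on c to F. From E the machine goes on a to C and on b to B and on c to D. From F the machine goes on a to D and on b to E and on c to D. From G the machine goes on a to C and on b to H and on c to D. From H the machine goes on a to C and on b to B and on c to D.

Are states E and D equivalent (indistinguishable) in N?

No

Reachable states from the start: {B,C,D,E,F,G,H}. Unreachable: {A} — drop them.
P0 = {C,F} | {B,D,E,G,H}.
On input a, block {C,F} splits into {C} and {F}.
Split {B,D,E,G,H} by δ(·,a) → {B,E,G,H} and {D}.
Stable partition: {C} | {B,E,G,H} | {F} | {D} — 4 equivalence classes.
E and D end up in different blocks, so they are distinguishable. For instance, the string 'a' is accepted from only E.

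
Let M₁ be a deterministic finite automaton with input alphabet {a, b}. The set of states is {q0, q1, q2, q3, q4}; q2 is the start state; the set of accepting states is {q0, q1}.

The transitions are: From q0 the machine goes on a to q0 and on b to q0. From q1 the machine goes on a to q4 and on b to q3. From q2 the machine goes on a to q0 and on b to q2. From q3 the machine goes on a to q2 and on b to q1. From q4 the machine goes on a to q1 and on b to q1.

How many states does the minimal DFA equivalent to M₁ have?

2

States {q1,q3,q4} cannot be reached from the start state, so discard them.
Initial partition by acceptance: {q0} | {q2}.
The partition is now stable with 2 blocks: {q0} | {q2}.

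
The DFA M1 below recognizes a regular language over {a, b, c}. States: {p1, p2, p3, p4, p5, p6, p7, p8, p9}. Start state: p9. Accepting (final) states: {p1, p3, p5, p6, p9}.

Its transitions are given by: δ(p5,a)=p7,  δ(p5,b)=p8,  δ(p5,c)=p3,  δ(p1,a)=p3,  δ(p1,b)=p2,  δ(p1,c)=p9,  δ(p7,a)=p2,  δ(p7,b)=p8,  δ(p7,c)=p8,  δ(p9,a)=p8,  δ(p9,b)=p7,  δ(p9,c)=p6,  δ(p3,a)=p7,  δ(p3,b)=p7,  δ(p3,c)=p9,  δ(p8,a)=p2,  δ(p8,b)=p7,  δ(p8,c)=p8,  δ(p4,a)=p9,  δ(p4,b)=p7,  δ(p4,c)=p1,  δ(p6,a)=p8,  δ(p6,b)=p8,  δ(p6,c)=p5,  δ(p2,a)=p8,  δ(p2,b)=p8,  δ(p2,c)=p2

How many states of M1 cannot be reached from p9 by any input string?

Starting at p9 and following transitions, the reachable set is {p2, p3, p5, p6, p7, p8, p9}. That leaves p1, p4 unreachable — 2 in total.

2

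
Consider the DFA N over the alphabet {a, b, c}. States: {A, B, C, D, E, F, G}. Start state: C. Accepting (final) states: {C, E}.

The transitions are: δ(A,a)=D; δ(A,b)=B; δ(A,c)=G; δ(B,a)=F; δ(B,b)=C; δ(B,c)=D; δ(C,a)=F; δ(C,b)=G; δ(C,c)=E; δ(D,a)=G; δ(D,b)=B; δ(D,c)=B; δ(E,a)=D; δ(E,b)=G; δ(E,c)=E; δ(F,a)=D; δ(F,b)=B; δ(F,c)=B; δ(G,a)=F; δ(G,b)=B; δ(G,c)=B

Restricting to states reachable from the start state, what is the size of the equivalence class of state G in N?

Reachable states from the start: {B,C,D,E,F,G}. Unreachable: {A} — drop them.
Start with accepting vs non-accepting: {C,E} | {B,D,F,G}.
Split {B,D,F,G} by δ(·,b) → {D,F,G} and {B}.
No further refinement is possible. Final partition (3 blocks): {C,E} | {D,F,G} | {B}.
The equivalence class containing G is {D,F,G}, of size 3.

3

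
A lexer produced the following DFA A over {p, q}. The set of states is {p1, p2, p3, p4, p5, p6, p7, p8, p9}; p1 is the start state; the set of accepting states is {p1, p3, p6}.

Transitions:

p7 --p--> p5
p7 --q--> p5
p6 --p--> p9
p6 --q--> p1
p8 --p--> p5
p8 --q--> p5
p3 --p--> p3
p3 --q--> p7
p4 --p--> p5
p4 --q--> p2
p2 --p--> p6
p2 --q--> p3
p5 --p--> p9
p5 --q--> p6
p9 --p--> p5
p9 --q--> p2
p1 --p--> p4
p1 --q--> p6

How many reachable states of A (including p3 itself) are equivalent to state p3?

1

First remove the unreachable states {p8}; 8 states remain.
P0 = {p1,p3,p6} | {p2,p4,p5,p7,p9}.
On input p, block {p1,p3,p6} splits into {p1,p6} and {p3}.
On input p, block {p2,p4,p5,p7,p9} splits into {p4,p5,p7,p9} and {p2}.
Refine {p4,p5,p7,p9} on symbol q: members go to different blocks, giving {p4,p9} and {p5} and {p7}.
The partition is now stable with 6 blocks: {p1,p6} | {p4,p9} | {p3} | {p2} | {p5} | {p7}.
State p3 belongs to the block {p3}, which has 1 states.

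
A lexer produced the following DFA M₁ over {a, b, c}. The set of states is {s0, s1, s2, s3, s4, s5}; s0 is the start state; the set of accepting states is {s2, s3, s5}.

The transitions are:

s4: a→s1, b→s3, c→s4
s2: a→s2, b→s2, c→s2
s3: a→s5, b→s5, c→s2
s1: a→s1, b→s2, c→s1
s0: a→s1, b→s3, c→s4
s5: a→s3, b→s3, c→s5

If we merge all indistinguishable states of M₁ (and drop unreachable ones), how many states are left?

2

Every state is reachable, so we keep all 6.
P0 = {s2,s3,s5} | {s0,s1,s4}.
The partition is now stable with 2 blocks: {s2,s3,s5} | {s0,s1,s4}.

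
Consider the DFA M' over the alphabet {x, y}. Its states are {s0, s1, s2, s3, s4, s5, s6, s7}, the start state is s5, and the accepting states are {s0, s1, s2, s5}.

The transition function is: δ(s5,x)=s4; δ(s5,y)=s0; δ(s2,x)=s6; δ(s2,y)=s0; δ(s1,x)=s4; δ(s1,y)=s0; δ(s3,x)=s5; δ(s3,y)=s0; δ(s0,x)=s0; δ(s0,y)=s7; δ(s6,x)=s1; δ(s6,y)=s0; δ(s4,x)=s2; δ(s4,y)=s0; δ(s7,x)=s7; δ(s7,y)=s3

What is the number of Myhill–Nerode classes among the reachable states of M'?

4

Start with accepting vs non-accepting: {s0,s1,s2,s5} | {s3,s4,s6,s7}.
Split {s0,s1,s2,s5} by δ(·,x) → {s1,s2,s5} and {s0}.
On input x, block {s3,s4,s6,s7} splits into {s3,s4,s6} and {s7}.
Stable partition: {s1,s2,s5} | {s3,s4,s6} | {s0} | {s7} — 4 equivalence classes.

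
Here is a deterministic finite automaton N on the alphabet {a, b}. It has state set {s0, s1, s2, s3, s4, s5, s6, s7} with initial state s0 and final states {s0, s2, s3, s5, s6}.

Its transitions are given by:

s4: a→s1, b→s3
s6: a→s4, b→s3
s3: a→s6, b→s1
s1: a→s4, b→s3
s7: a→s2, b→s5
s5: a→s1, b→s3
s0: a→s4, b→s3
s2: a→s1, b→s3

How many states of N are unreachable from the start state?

3

No path from s0 leads to s2, s5, s7; the other 5 states are all reachable.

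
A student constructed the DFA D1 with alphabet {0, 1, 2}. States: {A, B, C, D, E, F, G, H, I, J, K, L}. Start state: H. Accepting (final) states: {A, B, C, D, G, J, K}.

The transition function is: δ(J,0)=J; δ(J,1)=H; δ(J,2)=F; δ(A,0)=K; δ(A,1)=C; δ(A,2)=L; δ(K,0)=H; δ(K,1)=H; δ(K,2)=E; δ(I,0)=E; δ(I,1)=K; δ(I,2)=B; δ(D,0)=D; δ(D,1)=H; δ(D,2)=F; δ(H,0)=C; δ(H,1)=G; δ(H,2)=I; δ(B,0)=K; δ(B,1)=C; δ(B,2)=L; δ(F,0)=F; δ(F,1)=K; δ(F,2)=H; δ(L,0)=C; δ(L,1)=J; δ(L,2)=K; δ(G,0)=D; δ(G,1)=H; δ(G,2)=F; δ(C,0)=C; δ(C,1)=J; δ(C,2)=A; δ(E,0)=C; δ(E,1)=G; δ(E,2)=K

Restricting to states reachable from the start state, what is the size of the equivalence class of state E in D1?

Every state is reachable, so we keep all 12.
Initial partition by acceptance: {A,B,C,D,G,J,K} | {E,F,H,I,L}.
Split {A,B,C,D,G,J,K} by δ(·,0) → {A,B,C,D,G,J} and {K}.
Refine {A,B,C,D,G,J} on symbol 0: members go to different blocks, giving {C,D,G,J} and {A,B}.
Split {C,D,G,J} by δ(·,1) → {D,G,J} and {C}.
Split {E,F,H,I,L} by δ(·,0) → {E,H,L} and {F,I}.
Refine {E,H,L} on symbol 2: members go to different blocks, giving {E,L} and {H}.
Split {F,I} by δ(·,0) → {F} and {I}.
No further refinement is possible. Final partition (8 blocks): {D,G,J} | {E,L} | {K} | {A,B} | {C} | {F} | {H} | {I}.
The equivalence class containing E is {E,L}, of size 2.

2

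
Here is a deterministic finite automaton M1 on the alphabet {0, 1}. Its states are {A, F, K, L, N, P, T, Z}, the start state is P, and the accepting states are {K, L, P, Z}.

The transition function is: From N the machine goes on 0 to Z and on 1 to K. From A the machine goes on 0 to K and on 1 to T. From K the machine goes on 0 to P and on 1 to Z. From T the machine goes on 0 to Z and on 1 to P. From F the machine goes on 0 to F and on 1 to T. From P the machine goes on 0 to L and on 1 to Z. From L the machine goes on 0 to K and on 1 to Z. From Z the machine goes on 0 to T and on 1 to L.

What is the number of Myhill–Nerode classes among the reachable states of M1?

3

States {A,F,N} cannot be reached from the start state, so discard them.
Start with accepting vs non-accepting: {K,L,P,Z} | {T}.
On input 0, block {K,L,P,Z} splits into {K,L,P} and {Z}.
The partition is now stable with 3 blocks: {K,L,P} | {T} | {Z}.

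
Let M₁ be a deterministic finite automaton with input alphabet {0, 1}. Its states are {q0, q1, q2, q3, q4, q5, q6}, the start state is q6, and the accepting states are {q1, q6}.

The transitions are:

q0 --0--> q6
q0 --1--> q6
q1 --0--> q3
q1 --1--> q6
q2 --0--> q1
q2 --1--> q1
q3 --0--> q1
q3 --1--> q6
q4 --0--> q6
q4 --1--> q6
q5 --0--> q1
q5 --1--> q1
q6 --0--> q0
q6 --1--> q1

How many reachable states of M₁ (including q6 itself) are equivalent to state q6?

2

States {q2,q4,q5} cannot be reached from the start state, so discard them.
P0 = {q1,q6} | {q0,q3}.
No further refinement is possible. Final partition (2 blocks): {q1,q6} | {q0,q3}.
State q6 belongs to the block {q1,q6}, which has 2 states.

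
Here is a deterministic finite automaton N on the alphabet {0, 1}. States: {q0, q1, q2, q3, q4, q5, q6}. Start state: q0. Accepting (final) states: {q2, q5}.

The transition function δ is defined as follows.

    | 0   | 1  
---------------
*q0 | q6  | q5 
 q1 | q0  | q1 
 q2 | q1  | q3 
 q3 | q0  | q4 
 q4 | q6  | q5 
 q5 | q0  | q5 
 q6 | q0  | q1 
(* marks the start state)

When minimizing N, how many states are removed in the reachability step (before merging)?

3

BFS from q0 reaches {q0, q1, q5, q6}; the 3 state(s) q2, q3, q4 are never visited.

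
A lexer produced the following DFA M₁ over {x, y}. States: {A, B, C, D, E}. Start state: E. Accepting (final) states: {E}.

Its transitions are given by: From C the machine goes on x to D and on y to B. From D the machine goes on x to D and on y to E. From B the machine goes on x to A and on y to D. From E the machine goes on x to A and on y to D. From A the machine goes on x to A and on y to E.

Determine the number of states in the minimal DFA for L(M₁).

States {B,C} cannot be reached from the start state, so discard them.
Start with accepting vs non-accepting: {E} | {A,D}.
The partition is now stable with 2 blocks: {E} | {A,D}.

2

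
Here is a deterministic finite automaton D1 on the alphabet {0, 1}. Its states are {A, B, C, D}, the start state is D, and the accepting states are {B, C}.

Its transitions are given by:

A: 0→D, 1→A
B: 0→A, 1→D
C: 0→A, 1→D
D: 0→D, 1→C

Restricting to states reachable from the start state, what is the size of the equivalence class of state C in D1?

1

Reachable states from the start: {A,C,D}. Unreachable: {B} — drop them.
Start with accepting vs non-accepting: {C} | {A,D}.
Refine {A,D} on symbol 1: members go to different blocks, giving {A} and {D}.
No further refinement is possible. Final partition (3 blocks): {C} | {A} | {D}.
State C belongs to the block {C}, which has 1 states.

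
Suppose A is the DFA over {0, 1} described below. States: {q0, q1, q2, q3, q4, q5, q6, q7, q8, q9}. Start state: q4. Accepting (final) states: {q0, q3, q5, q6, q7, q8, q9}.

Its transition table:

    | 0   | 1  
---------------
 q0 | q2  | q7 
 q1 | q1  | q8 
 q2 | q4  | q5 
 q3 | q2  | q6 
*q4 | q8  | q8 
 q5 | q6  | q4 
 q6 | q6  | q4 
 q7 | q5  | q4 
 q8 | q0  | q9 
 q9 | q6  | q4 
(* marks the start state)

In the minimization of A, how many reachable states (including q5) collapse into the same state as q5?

4

Reachable states from the start: {q0,q2,q4,q5,q6,q7,q8,q9}. Unreachable: {q1,q3} — drop them.
P0 = {q0,q5,q6,q7,q8,q9} | {q2,q4}.
Refine {q0,q5,q6,q7,q8,q9} on symbol 0: members go to different blocks, giving {q5,q6,q7,q8,q9} and {q0}.
Split {q5,q6,q7,q8,q9} by δ(·,0) → {q5,q6,q7,q9} and {q8}.
On input 0, block {q2,q4} splits into {q2} and {q4}.
Stable partition: {q5,q6,q7,q9} | {q2} | {q0} | {q8} | {q4} — 5 equivalence classes.
The equivalence class containing q5 is {q5,q6,q7,q9}, of size 4.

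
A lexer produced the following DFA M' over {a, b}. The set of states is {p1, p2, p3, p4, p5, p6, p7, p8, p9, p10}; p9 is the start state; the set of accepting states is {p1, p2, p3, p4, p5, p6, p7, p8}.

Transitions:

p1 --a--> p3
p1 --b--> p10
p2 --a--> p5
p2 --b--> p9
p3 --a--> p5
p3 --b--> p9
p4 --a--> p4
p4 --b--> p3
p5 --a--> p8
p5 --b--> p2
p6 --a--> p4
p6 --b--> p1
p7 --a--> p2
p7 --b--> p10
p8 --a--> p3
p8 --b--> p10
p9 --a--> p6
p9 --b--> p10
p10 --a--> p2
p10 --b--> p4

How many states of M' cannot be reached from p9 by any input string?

1

BFS from p9 reaches {p1, p2, p3, p4, p5, p6, p8, p9, p10}; the 1 state(s) p7 are never visited.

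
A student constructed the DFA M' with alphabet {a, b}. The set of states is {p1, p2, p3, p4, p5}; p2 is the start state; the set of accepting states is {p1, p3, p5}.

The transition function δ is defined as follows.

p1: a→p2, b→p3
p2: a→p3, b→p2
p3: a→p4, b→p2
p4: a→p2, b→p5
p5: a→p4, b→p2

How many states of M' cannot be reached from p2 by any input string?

1

BFS from p2 reaches {p2, p3, p4, p5}; the 1 state(s) p1 are never visited.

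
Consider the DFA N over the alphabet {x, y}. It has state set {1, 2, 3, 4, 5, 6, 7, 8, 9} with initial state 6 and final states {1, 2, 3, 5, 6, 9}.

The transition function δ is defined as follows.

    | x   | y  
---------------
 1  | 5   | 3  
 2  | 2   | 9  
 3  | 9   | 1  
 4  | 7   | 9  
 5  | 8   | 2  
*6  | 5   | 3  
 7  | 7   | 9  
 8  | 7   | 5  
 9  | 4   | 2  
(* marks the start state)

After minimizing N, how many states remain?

Every state is reachable, so we keep all 9.
Initial partition by acceptance: {1,2,3,5,6,9} | {4,7,8}.
On input x, block {1,2,3,5,6,9} splits into {1,2,3,6} and {5,9}.
On input x, block {1,2,3,6} splits into {1,3,6} and {2}.
No further refinement is possible. Final partition (4 blocks): {1,3,6} | {4,7,8} | {5,9} | {2}.

4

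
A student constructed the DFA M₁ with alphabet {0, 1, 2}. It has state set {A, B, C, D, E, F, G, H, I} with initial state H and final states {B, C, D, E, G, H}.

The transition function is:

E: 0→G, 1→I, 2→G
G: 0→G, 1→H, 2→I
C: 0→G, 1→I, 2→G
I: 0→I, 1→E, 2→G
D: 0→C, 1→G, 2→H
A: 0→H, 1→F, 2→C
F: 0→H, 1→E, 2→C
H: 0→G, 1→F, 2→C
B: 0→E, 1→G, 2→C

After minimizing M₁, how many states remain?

First remove the unreachable states {A,B,D}; 6 states remain.
Initial partition by acceptance: {C,E,G,H} | {F,I}.
Split {C,E,G,H} by δ(·,1) → {C,E,H} and {G}.
On input 2, block {C,E,H} splits into {C,E} and {H}.
Split {F,I} by δ(·,0) → {F} and {I}.
Stable partition: {C,E} | {F} | {G} | {H} | {I} — 5 equivalence classes.

5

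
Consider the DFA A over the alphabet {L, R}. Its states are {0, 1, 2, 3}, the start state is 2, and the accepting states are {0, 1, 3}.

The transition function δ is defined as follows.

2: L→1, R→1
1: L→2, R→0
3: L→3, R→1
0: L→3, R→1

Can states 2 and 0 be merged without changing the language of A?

No

Start with accepting vs non-accepting: {0,1,3} | {2}.
Refine {0,1,3} on symbol L: members go to different blocks, giving {0,3} and {1}.
The partition is now stable with 3 blocks: {0,3} | {2} | {1}.
2 and 0 end up in different blocks, so they are distinguishable. For instance, the string 'ε' is accepted from only 0.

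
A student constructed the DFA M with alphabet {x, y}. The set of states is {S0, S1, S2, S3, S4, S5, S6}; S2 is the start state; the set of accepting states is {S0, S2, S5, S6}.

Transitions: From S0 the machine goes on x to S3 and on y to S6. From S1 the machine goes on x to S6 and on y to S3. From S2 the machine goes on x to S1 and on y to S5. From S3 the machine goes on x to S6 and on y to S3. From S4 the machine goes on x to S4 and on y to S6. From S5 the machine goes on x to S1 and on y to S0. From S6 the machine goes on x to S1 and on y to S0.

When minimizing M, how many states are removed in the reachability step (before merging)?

BFS from S2 reaches {S0, S1, S2, S3, S5, S6}; the 1 state(s) S4 are never visited.

1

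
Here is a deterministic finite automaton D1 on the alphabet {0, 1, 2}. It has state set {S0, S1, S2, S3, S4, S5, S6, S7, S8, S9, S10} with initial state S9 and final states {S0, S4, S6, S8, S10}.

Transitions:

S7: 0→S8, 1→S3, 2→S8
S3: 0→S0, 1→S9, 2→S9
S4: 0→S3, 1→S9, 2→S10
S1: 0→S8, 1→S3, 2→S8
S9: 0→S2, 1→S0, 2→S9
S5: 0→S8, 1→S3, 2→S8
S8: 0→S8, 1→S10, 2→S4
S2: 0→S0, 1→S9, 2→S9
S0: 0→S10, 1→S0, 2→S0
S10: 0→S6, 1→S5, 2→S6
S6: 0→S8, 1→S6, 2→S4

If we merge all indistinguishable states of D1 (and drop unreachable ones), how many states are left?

Reachable states from the start: {S0,S2,S3,S4,S5,S6,S8,S9,S10}. Unreachable: {S1,S7} — drop them.
P0 = {S0,S4,S6,S8,S10} | {S2,S3,S5,S9}.
On input 0, block {S0,S4,S6,S8,S10} splits into {S0,S6,S8,S10} and {S4}.
On input 1, block {S0,S6,S8,S10} splits into {S0,S6,S8} and {S10}.
On input 0, block {S0,S6,S8} splits into {S6,S8} and {S0}.
On input 1, block {S6,S8} splits into {S6} and {S8}.
On input 0, block {S2,S3,S5,S9} splits into {S2,S3} and {S5} and {S9}.
No further refinement is possible. Final partition (8 blocks): {S6} | {S2,S3} | {S4} | {S10} | {S0} | {S8} | {S5} | {S9}.

8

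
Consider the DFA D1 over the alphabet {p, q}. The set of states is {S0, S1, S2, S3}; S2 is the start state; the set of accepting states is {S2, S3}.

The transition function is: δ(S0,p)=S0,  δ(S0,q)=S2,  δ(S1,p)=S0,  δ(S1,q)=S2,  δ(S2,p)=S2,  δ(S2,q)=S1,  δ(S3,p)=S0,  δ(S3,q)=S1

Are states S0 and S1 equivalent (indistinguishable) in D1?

Yes

Reachable states from the start: {S0,S1,S2}. Unreachable: {S3} — drop them.
Initial partition by acceptance: {S2} | {S0,S1}.
No further refinement is possible. Final partition (2 blocks): {S2} | {S0,S1}.
S0 and S1 lie in the same block of the stable partition, so they are equivalent — no string distinguishes them.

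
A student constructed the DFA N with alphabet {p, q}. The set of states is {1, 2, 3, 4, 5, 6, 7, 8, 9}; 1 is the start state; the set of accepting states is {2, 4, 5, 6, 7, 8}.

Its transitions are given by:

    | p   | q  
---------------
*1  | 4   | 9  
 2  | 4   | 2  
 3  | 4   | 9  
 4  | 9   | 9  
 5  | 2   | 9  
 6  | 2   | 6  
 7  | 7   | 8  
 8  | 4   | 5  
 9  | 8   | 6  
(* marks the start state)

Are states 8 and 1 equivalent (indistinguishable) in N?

No

First remove the unreachable states {3,7}; 7 states remain.
Start with accepting vs non-accepting: {2,4,5,6,8} | {1,9}.
On input p, block {2,4,5,6,8} splits into {2,5,6,8} and {4}.
Split {2,5,6,8} by δ(·,p) → {2,8} and {5,6}.
Split {2,8} by δ(·,q) → {2} and {8}.
Refine {1,9} on symbol p: members go to different blocks, giving {1} and {9}.
Split {5,6} by δ(·,q) → {5} and {6}.
No further refinement is possible. Final partition (7 blocks): {2} | {1} | {4} | {5} | {8} | {9} | {6}.
8 and 1 end up in different blocks, so they are distinguishable. For instance, the string 'ε' is accepted from only 8.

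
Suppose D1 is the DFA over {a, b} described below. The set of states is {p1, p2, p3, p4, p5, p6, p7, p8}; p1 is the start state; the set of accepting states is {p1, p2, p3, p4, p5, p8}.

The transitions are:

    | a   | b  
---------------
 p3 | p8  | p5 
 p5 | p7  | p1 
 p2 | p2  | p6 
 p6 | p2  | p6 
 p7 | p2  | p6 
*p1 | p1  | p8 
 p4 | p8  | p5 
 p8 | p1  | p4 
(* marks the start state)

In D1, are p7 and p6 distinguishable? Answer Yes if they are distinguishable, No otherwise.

No

States {p3} cannot be reached from the start state, so discard them.
Initial partition by acceptance: {p1,p2,p4,p5,p8} | {p6,p7}.
Split {p1,p2,p4,p5,p8} by δ(·,a) → {p1,p2,p4,p8} and {p5}.
On input b, block {p1,p2,p4,p8} splits into {p1,p8} and {p2} and {p4}.
On input b, block {p1,p8} splits into {p1} and {p8}.
Stable partition: {p1} | {p6,p7} | {p5} | {p2} | {p4} | {p8} — 6 equivalence classes.
p7 and p6 lie in the same block of the stable partition, so they are equivalent — no string distinguishes them.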